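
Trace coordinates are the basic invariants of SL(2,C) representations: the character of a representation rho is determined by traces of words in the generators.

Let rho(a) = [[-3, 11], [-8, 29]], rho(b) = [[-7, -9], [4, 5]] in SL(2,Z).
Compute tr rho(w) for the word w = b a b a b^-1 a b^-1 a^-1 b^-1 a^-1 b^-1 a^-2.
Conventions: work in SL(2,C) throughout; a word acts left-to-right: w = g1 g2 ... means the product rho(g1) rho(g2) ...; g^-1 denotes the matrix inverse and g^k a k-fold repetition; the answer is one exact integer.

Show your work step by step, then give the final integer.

-18473896262486254

rho(b) = [[-7, -9], [4, 5]]
... * rho(a) = [[-3, 11], [-8, 29]]  ->  [[93, -338], [-52, 189]]
... * rho(b) = [[-7, -9], [4, 5]]  ->  [[-2003, -2527], [1120, 1413]]
... * rho(a) = [[-3, 11], [-8, 29]]  ->  [[26225, -95316], [-14664, 53297]]
... * rho(b^-1) = [[5, 9], [-4, -7]]  ->  [[512389, 903237], [-286508, -505055]]
... * rho(a) = [[-3, 11], [-8, 29]]  ->  [[-8763063, 31830152], [4899964, -17798183]]
... * rho(b^-1) = [[5, 9], [-4, -7]]  ->  [[-171135923, -301678631], [95692552, 168686957]]
... * rho(a^-1) = [[29, -11], [8, -3]]  ->  [[-7376370815, 2787531046], [4124579664, -1558678943]]
... * rho(b^-1) = [[5, 9], [-4, -7]]  ->  [[-48031978259, -85900054657], [26857614092, 48031969577]]
... * rho(a^-1) = [[29, -11], [8, -3]]  ->  [[-2080127806767, 786051924820], [1163126565284, -439529663743]]
... * rho(b^-1) = [[5, 9], [-4, -7]]  ->  [[-13544846733115, -24223513734643], [7573751481392, 13544846733757]]
... * rho(a^-1) = [[29, -11], [8, -3]]  ->  [[-586588665137479, 221663855268194], [327997566830424, -123945806496583]]
... * rho(a^-1) = [[29, -11], [8, -3]]  ->  [[-15237760446841339, 5787483750707687], [8520362986109632, -3236135815644915]]
tr = -15237760446841339 + -3236135815644915 = -18473896262486254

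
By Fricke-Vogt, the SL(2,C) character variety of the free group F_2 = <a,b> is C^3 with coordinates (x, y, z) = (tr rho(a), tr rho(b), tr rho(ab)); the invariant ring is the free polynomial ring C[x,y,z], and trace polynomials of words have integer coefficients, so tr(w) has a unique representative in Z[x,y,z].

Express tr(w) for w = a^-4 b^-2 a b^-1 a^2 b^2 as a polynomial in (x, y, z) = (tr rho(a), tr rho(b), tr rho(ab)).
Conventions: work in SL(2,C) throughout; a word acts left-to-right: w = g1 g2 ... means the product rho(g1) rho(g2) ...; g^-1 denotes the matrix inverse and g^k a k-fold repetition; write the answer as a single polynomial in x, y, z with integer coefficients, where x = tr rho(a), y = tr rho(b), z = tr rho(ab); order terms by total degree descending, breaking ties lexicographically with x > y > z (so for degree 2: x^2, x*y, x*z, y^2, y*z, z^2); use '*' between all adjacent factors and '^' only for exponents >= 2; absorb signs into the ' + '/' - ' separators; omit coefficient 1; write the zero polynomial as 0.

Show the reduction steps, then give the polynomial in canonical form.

trace(a^2 b) = trace(a) * trace(b a) - trace(b) = x*z - y
trace(a^2) = trace(a) * trace(a) - trace(1) = x^2 - 2
trace(a^2 b^2) = trace(b) * trace(a^2 b) - trace(a^2) = x*y*z - x^2 - y^2 + 2
trace(a b^3 a) = trace(b) * trace(a^2 b^2) - trace(a^2 b) = x*y^2*z - x^2*y - y^3 - x*z + 3*y
trace(b a b) = trace(b) * trace(a b) - trace(a) = y*z - x
trace(a b^3) = trace(b) * trace(b a b) - trace(b a) = y^2*z - x*y - z
trace(b a^3 b^2) = trace(a) * trace(a b^3 a) - trace(a b^3) = x^2*y^2*z - x^3*y - x*y^3 - x^2*z - y^2*z + 4*x*y + z
trace(a b a b) = trace(b a) * trace(b a) - trace(1) = z^2 - 2
trace(b^2 a b a) = trace(b) * trace(a b a b) - trace(a b a) = y*z^2 - x*z - y
trace(b^2 a b a^2) = trace(a) * trace(b^2 a b a) - trace(b^2 a b) = x*y*z^2 - x^2*z - y^2*z + z
trace(b a^3 b^2 a) = trace(a) * trace(b^2 a b a^2) - trace(b^2 a b a) = x^2*y*z^2 - x^3*z - x*y^2*z - y*z^2 + 2*x*z + y
trace(a^3 b^2 a^-1 b) = trace(b a^3 b^2) * trace(a) - trace(b a^3 b^2 a) = x^3*y^2*z - x^4*y - x^2*y^3 - x^2*y*z^2 + 4*x^2*y + y*z^2 - x*z - y
trace(a^-1 b^-1 a^3 b^2) = trace(a^3 b^2 a^-1) * trace(b) - trace(a^3 b^2 a^-1 b) = -x^3*y^2*z + x^4*y + x^2*y^3 + x^2*y*z^2 + x*y^2*z - 5*x^2*y - y^3 - y*z^2 + x*z + 3*y
trace(a^3 b) = trace(a) * trace(b a^2) - trace(b a) = x^2*z - x*y - z
trace(a^2 b^2 a^-2 b^-1 a) = trace(a^-1 b^-1 a^3 b^2) * trace(a) - trace(a^-1 b^-1 a^3 b^2 a) = -x^4*y^2*z + x^5*y + x^3*y^3 + x^3*y*z^2 + x^2*y^2*z - 5*x^3*y - x*y^3 - x*y*z^2 + 4*x*y + z
trace(b a^2 b^2 a^-1) = trace(b a^2 b^2) * trace(a) - trace(b a^2 b^2 a) = x^2*y^2*z - x^3*y - x*y^3 - x*y*z^2 + y^2*z + 3*x*y - z
trace(b^3 a b a) = trace(b) * trace(a b a b^2) - trace(a b a b) = y^2*z^2 - x*y*z - y^2 - z^2 + 2
trace(b^3 a b) = trace(b) * trace(a b^3) - trace(a b^2) = y^3*z - x*y^2 - 2*y*z + x
trace(b a b a^2 b^2) = trace(a) * trace(b^3 a b a) - trace(b^3 a b) = x*y^2*z^2 - x^2*y*z - y^3*z - x*z^2 + 2*y*z + x
trace(b a b a b a) = trace(a b a b) * trace(a b) - trace(b a) = z^3 - 3*z
trace(a b a b a^2 b) = trace(a) * trace(b a b a b a) - trace(b a b a b) = x*z^3 - y*z^2 - 2*x*z + y
trace(a b a b a) = trace(a) * trace(b a b a) - trace(b a b) = x*z^2 - y*z - x
trace(a b a b a^2) = trace(a) * trace(a b a b a) - trace(a b a b) = x^2*z^2 - x*y*z - x^2 - z^2 + 2
trace(b a b a^2 b^2 a) = trace(b) * trace(a b a b a^2 b) - trace(a b a b a^2) = x*y*z^3 - x^2*z^2 - y^2*z^2 - x*y*z + x^2 + y^2 + z^2 - 2
trace(a^-1 b a b a^2 b^2) = trace(b a b a^2 b^2) * trace(a) - trace(b a b a^2 b^2 a) = x^2*y^2*z^2 - x^3*y*z - x*y^3*z - x*y*z^3 + y^2*z^2 + 3*x*y*z - y^2 - z^2 + 2
trace(a b a^2 b^2 a^-2 b) = trace(a^-1 b a b a^2 b^2) * trace(a) - trace(a^-1 b a b a^2 b^2 a) = x^3*y^2*z^2 - x^4*y*z - x^2*y^3*z - x^2*y*z^3 + 4*x^2*y*z + y^3*z - x*y^2 - 2*y*z + x
trace(a^2 b^2 a^-2 b^-1 a b) = trace(a b a^2 b^2 a^-2) * trace(b) - trace(a b a^2 b^2 a^-2 b) = -x^3*y^2*z^2 + x^4*y*z + 2*x^2*y^3*z + x^2*y*z^3 - x^3*y^2 - x*y^4 - x*y^2*z^2 - 4*x^2*y*z + 4*x*y^2 + y*z - x
trace(b^-1 a b^-1 a^2 b^2 a^-2) = trace(a^2 b^2 a^-2 b^-1 a) * trace(b) - trace(a^2 b^2 a^-2 b^-1 a b) = -x^4*y^3*z + x^5*y^2 + x^3*y^4 + 2*x^3*y^2*z^2 - x^4*y*z - x^2*y^3*z - x^2*y*z^3 - 4*x^3*y^2 + 4*x^2*y*z + x
trace(b^-1 a^2 b^2 a^-1) = trace(a^2 b^2 a^-1) * trace(b) - trace(a^2 b^2 a^-1 b) = -x^2*y^2*z + x^3*y + x*y^3 + x*y*z^2 - 4*x*y + z
trace(a^-1 b^-2 a b^-1 a^2 b^2 a^-1) = trace(b^-1 a b^-1 a^2 b^2 a^-2) * trace(b) - trace(b^-1 a b^-1 a^2 b^2 a^-2 b) = -x^4*y^4*z + x^5*y^3 + x^3*y^5 + 2*x^3*y^3*z^2 - x^4*y^2*z - x^2*y^4*z - x^2*y^2*z^3 - 4*x^3*y^3 + 5*x^2*y^2*z - x^3*y - x*y^3 - x*y*z^2 + 5*x*y - z
trace(a^3) = trace(a) * trace(a^2) - trace(a) = x^3 - 3*x
trace(a b^2 a^2) = trace(b) * trace(a^3 b) - trace(a^3) = x^2*y*z - x^3 - x*y^2 - y*z + 3*x
trace(a^3 b^2 a) = trace(a) * trace(a b^2 a^2) - trace(a b^2 a) = x^3*y*z - x^4 - x^2*y^2 - 2*x*y*z + 4*x^2 + y^2 - 2
trace(b^-1 a^3 b^2 a) = trace(a^3 b^2 a) * trace(b) - trace(a^3 b^2 a b) = x^3*y^2*z - x^4*y - x^2*y^3 - x^2*y*z^2 + x^3*z - x*y^2*z + 4*x^2*y + y^3 + y*z^2 - 2*x*z - 3*y
trace(b^-2 a^3 b^2 a) = trace(b^-1 a^3 b^2 a) * trace(b) - trace(b^-1 a^3 b^2 a b) = x^3*y^3*z - x^4*y^2 - x^2*y^4 - x^2*y^2*z^2 - x*y^3*z + x^4 + 5*x^2*y^2 + y^4 + y^2*z^2 - 4*x^2 - 4*y^2 + 2
trace(a^2 b^2 a^-1 b^-2 a) = trace(b^-2 a^3 b^2) * trace(a) - trace(b^-2 a^3 b^2 a) = -x^3*y^3*z + x^4*y^2 + x^2*y^4 + x^2*y^2*z^2 + x*y^3*z - 5*x^2*y^2 - y^4 - y^2*z^2 + x^2 + 4*y^2 - 2
trace(b^2 a^2 b a) = trace(a) * trace(b a b^2 a) - trace(b a b^2) = x*y*z^2 - x^2*z - y^2*z + z
trace(a b a^2 b^2 a) = trace(a) * trace(b^2 a^2 b a) - trace(b^2 a^2 b) = x^2*y*z^2 - x^3*z - 2*x*y^2*z + x^2*y + y^3 + 2*x*z - 3*y
trace(b^-1 a b a^2 b^2 a) = trace(a b a^2 b^2 a) * trace(b) - trace(a b a^2 b^2 a b) = x^2*y^2*z^2 - x^3*y*z - 2*x*y^3*z - x*y*z^3 + x^2*y^2 + x^2*z^2 + y^4 + y^2*z^2 + 3*x*y*z - x^2 - 4*y^2 - z^2 + 2
trace(b^-2 a b a^2 b^2 a) = trace(b^-1 a b a^2 b^2 a) * trace(b) - trace(b^-1 a b a^2 b^2 a b) = x^2*y^3*z^2 - x^3*y^2*z - 2*x*y^4*z - x*y^2*z^3 + x^2*y^3 + y^5 + y^3*z^2 + x^3*z + 5*x*y^2*z - 2*x^2*y - 5*y^3 - y*z^2 - 2*x*z + 5*y
trace(a^2 b^2 a^-1 b^-2 a b) = trace(b^-2 a b a^2 b^2) * trace(a) - trace(b^-2 a b a^2 b^2 a) = -x^2*y^3*z^2 + x^3*y^2*z + 2*x*y^4*z + x*y^2*z^3 - x^2*y^3 - y^5 - y^3*z^2 - 5*x*y^2*z + x^2*y + 5*y^3 + y*z^2 + x*z - 5*y
trace(a^-1 b^-2 a b^-1 a^2 b^2) = trace(a^2 b^2 a^-1 b^-2 a) * trace(b) - trace(a^2 b^2 a^-1 b^-2 a b) = -x^3*y^4*z + x^4*y^3 + x^2*y^5 + 2*x^2*y^3*z^2 - x^3*y^2*z - x*y^4*z - x*y^2*z^3 - 4*x^2*y^3 + 5*x*y^2*z - y^3 - y*z^2 - x*z + 3*y
trace(b^-2 a b^-1 a^2 b^2 a^-3) = trace(a^-1 b^-2 a b^-1 a^2 b^2 a^-1) * trace(a) - trace(a^-1 b^-2 a b^-1 a^2 b^2) = -x^5*y^4*z + x^6*y^3 + x^4*y^5 + 2*x^4*y^3*z^2 - x^5*y^2*z - x^3*y^2*z^3 - 5*x^4*y^3 - x^2*y^5 - 2*x^2*y^3*z^2 + 6*x^3*y^2*z + x*y^4*z + x*y^2*z^3 - x^4*y + 3*x^2*y^3 - x^2*y*z^2 - 5*x*y^2*z + 5*x^2*y + y^3 + y*z^2 - 3*y
trace(a^-4 b^-2 a b^-1 a^2 b^2) = trace(b^-2 a b^-1 a^2 b^2 a^-3) * trace(a) - trace(b^-2 a b^-1 a^2 b^2 a^-2) = -x^6*y^4*z + x^7*y^3 + x^5*y^5 + 2*x^5*y^3*z^2 - x^6*y^2*z + x^4*y^4*z - x^4*y^2*z^3 - 6*x^5*y^3 - 2*x^3*y^5 - 4*x^3*y^3*z^2 + 7*x^4*y^2*z + 2*x^2*y^4*z + 2*x^2*y^2*z^3 - x^5*y + 7*x^3*y^3 - x^3*y*z^2 - 10*x^2*y^2*z + 6*x^3*y + 2*x*y^3 + 2*x*y*z^2 - 8*x*y + z

-x^6*y^4*z + x^7*y^3 + x^5*y^5 + 2*x^5*y^3*z^2 - x^6*y^2*z + x^4*y^4*z - x^4*y^2*z^3 - 6*x^5*y^3 - 2*x^3*y^5 - 4*x^3*y^3*z^2 + 7*x^4*y^2*z + 2*x^2*y^4*z + 2*x^2*y^2*z^3 - x^5*y + 7*x^3*y^3 - x^3*y*z^2 - 10*x^2*y^2*z + 6*x^3*y + 2*x*y^3 + 2*x*y*z^2 - 8*x*y + z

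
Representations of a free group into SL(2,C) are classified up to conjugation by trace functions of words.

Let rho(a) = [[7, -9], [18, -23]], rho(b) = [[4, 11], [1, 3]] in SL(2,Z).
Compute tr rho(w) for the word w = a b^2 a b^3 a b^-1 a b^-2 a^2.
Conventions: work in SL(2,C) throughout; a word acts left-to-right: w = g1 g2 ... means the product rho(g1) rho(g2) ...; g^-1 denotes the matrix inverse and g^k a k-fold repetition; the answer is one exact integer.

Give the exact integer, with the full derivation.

909006074949710

rho(a) = [[7, -9], [18, -23]]
... * rho(b) = [[4, 11], [1, 3]]  ->  [[19, 50], [49, 129]]
... * rho(b) = [[4, 11], [1, 3]]  ->  [[126, 359], [325, 926]]
... * rho(a) = [[7, -9], [18, -23]]  ->  [[7344, -9391], [18943, -24223]]
... * rho(b) = [[4, 11], [1, 3]]  ->  [[19985, 52611], [51549, 135704]]
... * rho(b) = [[4, 11], [1, 3]]  ->  [[132551, 377668], [341900, 974151]]
... * rho(b) = [[4, 11], [1, 3]]  ->  [[907872, 2591065], [2341751, 6683353]]
... * rho(a) = [[7, -9], [18, -23]]  ->  [[52994274, -67765343], [136692611, -174792878]]
... * rho(b^-1) = [[3, -11], [-1, 4]]  ->  [[226748165, -853998386], [584870711, -2202790233]]
... * rho(a) = [[7, -9], [18, -23]]  ->  [[-13784733793, 17601229393], [-35556129217, 45400338960]]
... * rho(b^-1) = [[3, -11], [-1, 4]]  ->  [[-58955430772, 222036989295], [-152068726611, 572718777227]]
... * rho(b^-1) = [[3, -11], [-1, 4]]  ->  [[-398903281611, 1536657695672], [-1028924957060, 3963631101629]]
... * rho(a) = [[7, -9], [18, -23]]  ->  [[24867515550819, -31752997465957], [64142885129902, -81903190723927]]
... * rho(a) = [[7, -9], [18, -23]]  ->  [[-397481345531493, 506511301759640], [-1025257237121372, 1306487420481203]]
tr = -397481345531493 + 1306487420481203 = 909006074949710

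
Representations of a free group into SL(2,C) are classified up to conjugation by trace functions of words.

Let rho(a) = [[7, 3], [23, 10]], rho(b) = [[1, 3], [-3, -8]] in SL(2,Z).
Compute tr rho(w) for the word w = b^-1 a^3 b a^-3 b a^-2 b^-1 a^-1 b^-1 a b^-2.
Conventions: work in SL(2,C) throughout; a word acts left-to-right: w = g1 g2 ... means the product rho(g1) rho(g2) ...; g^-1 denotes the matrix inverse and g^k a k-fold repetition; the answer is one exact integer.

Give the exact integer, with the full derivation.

rho(b^-1) = [[-8, -3], [3, 1]]
... * rho(a) = [[7, 3], [23, 10]]  ->  [[-125, -54], [44, 19]]
... * rho(a) = [[7, 3], [23, 10]]  ->  [[-2117, -915], [745, 322]]
... * rho(a) = [[7, 3], [23, 10]]  ->  [[-35864, -15501], [12621, 5455]]
... * rho(b) = [[1, 3], [-3, -8]]  ->  [[10639, 16416], [-3744, -5777]]
... * rho(a^-1) = [[10, -3], [-23, 7]]  ->  [[-271178, 82995], [95431, -29207]]
... * rho(a^-1) = [[10, -3], [-23, 7]]  ->  [[-4620665, 1394499], [1626071, -490742]]
... * rho(a^-1) = [[10, -3], [-23, 7]]  ->  [[-78280127, 23623488], [27547776, -8313407]]
... * rho(b) = [[1, 3], [-3, -8]]  ->  [[-149150591, -423828285], [52487997, 149150584]]
... * rho(a^-1) = [[10, -3], [-23, 7]]  ->  [[8256544645, -2519346222], [-2905583462, 886590097]]
... * rho(a^-1) = [[10, -3], [-23, 7]]  ->  [[140510409556, -42405057489], [-49447406851, 14922881065]]
... * rho(b^-1) = [[-8, -3], [3, 1]]  ->  [[-1251298448915, -463936286157], [440347898003, 163265101618]]
... * rho(a^-1) = [[10, -3], [-23, 7]]  ->  [[-1842449907539, 506341343646], [648381642816, -178187982683]]
... * rho(b^-1) = [[-8, -3], [3, 1]]  ->  [[16258623291250, 6033691066263], [-5721617090577, -2123332911131]]
... * rho(a) = [[7, 3], [23, 10]]  ->  [[252585257562799, 109112780536380], [-88887976590052, -38398180383041]]
... * rho(b^-1) = [[-8, -3], [3, 1]]  ->  [[-1693343718893252, -648642992152017], [595909271571293, 228265749387115]]
... * rho(b^-1) = [[-8, -3], [3, 1]]  ->  [[11600820774689965, 4431388164527739], [-4082476924408999, -1559462065326764]]
tr = 11600820774689965 + -1559462065326764 = 10041358709363201

10041358709363201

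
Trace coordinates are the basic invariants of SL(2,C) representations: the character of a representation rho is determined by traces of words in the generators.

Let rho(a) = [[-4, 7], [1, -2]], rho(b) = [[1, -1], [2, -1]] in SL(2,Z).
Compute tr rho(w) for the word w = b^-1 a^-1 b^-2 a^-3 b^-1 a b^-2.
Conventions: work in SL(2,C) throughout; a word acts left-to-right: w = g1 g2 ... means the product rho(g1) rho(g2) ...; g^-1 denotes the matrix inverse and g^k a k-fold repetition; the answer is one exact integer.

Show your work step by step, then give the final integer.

31410

rho(b^-1) = [[-1, 1], [-2, 1]]
... * rho(a^-1) = [[-2, -7], [-1, -4]]  ->  [[1, 3], [3, 10]]
... * rho(b^-1) = [[-1, 1], [-2, 1]]  ->  [[-7, 4], [-23, 13]]
... * rho(b^-1) = [[-1, 1], [-2, 1]]  ->  [[-1, -3], [-3, -10]]
... * rho(a^-1) = [[-2, -7], [-1, -4]]  ->  [[5, 19], [16, 61]]
... * rho(a^-1) = [[-2, -7], [-1, -4]]  ->  [[-29, -111], [-93, -356]]
... * rho(a^-1) = [[-2, -7], [-1, -4]]  ->  [[169, 647], [542, 2075]]
... * rho(b^-1) = [[-1, 1], [-2, 1]]  ->  [[-1463, 816], [-4692, 2617]]
... * rho(a) = [[-4, 7], [1, -2]]  ->  [[6668, -11873], [21385, -38078]]
... * rho(b^-1) = [[-1, 1], [-2, 1]]  ->  [[17078, -5205], [54771, -16693]]
... * rho(b^-1) = [[-1, 1], [-2, 1]]  ->  [[-6668, 11873], [-21385, 38078]]
tr = -6668 + 38078 = 31410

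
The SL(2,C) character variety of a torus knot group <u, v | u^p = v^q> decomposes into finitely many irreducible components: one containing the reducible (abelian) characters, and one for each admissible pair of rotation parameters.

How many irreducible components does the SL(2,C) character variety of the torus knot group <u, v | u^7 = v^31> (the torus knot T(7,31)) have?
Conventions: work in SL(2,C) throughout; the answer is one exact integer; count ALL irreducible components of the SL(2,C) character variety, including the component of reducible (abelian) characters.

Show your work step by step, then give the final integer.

In the torus knot group T(7,31), u^7 = v^31 is central, so an irreducible representation sends it to +I or -I (Schur).
So on each irreducible component the traces are pinned: tr(u) = 2*cos(pi*alpha/7) with 1 <= alpha <= 6, tr(v) = 2*cos(pi*beta/31) with 1 <= beta <= 30.
The two central values (-1)^alpha I and (-1)^beta I must be the same matrix, so alpha and beta share a parity.
Enumerate parity-matched pairs: 3*15 odd-odd plus 3*15 even-even gives 90.
That is 90 components of irreducible characters, and with the reducible (abelian) component the total is 91.

91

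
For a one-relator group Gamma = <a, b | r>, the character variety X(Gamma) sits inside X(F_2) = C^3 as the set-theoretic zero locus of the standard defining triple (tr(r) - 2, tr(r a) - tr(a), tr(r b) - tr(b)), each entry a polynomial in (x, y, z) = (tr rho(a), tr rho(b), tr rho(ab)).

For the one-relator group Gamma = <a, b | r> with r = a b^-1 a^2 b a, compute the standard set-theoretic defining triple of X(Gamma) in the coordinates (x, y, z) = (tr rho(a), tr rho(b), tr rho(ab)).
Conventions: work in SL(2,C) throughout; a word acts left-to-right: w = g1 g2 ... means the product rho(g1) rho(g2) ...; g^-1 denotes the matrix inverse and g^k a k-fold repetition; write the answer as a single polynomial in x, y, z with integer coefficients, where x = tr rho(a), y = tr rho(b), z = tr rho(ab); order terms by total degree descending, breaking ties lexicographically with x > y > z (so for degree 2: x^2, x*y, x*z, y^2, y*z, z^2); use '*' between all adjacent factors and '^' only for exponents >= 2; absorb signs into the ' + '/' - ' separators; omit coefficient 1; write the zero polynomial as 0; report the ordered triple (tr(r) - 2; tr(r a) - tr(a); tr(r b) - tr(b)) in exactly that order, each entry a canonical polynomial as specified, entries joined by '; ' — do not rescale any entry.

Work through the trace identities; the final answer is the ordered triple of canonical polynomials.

x^3*y*z - x^2*y^2 - x^2*z^2; x^4*y*z - x^3*y^2 - x^3*z^2 - x^2*y*z + x*y^2 + x*z^2; x^2*y*z^2 - x*y^2*z - x*z^3 - x^2*y + 2*x*z

trace(a b a) = trace(a) trace(b a) - trace(b) = x*z - y
trace(a^2 b a) = trace(a) trace(a b a) - trace(a b) = x^2*z - x*y - z
trace(a^2 b a^2) = trace(a) trace(a^2 b a) - trace(a^2 b) = x^3*z - x^2*y - 2*x*z + y
trace(b a b a) = trace(a b) trace(a b) - trace(1)   [split at repeated a] = z^2 - 2
trace(b a b) = trace(b) trace(a b) - trace(a) = y*z - x
trace(b a^2 b a) = trace(a) trace(b a b a) - trace(b a b) = x*z^2 - y*z - x
trace(a^2) = trace(a) trace(a) - trace(1) = x^2 - 2
trace(b a^2 b) = trace(b) trace(a^2 b) - trace(a^2) = x*y*z - x^2 - y^2 + 2
trace(a^2 b a^2 b) = trace(a) trace(b a^2 b a) - trace(b a^2 b) = x^2*z^2 - 2*x*y*z + y^2 - 2
trace(a b^-1 a^2 b a) = trace(a^2 b a^2) trace(b) - trace(a^2 b a^2 b) = x^3*y*z - x^2*y^2 - x^2*z^2 + 2
trace(a^2 b a^3) = trace(a) trace(a^3 b a) - trace(a^3 b)  (reduce the a square) = x^4*z - x^3*y - 3*x^2*z + 2*x*y + z
trace(a^2 b a^3 b) = trace(a) trace(b a^2 b a^2) - trace(b a^2 b a)  (reduce the a square) = x^3*z^2 - 2*x^2*y*z + x*y^2 - x*z^2 + y*z - x
trace(a b^-1 a^2 b a^2) = trace(a^2 b a^3) trace(b) - trace(a^2 b a^3 b)  (eliminate b^-1) = x^4*y*z - x^3*y^2 - x^3*z^2 - x^2*y*z + x*y^2 + x*z^2 + x
trace(a^2 b a b a) = trace(a) trace(b a b a^2) - trace(b a b a) = x^2*z^2 - x*y*z - x^2 - z^2 + 2
trace(b a b a b a) = trace(a b a b) trace(a b) - trace(b a) = z^3 - 3*z
trace(b a b a b) = trace(b) trace(a b a b) - trace(a b a) = y*z^2 - x*z - y
trace(a^2 b a b a b) = trace(a) trace(b a b a b a) - trace(b a b a b) = x*z^3 - y*z^2 - 2*x*z + y
trace(a b^-1 a^2 b a b) = trace(a^2 b a b a) trace(b) - trace(a^2 b a b a b) = x^2*y*z^2 - x*y^2*z - x*z^3 - x^2*y + 2*x*z + y
assemble the triple (trace(r) - 2; trace(r a) - x; trace(r b) - y)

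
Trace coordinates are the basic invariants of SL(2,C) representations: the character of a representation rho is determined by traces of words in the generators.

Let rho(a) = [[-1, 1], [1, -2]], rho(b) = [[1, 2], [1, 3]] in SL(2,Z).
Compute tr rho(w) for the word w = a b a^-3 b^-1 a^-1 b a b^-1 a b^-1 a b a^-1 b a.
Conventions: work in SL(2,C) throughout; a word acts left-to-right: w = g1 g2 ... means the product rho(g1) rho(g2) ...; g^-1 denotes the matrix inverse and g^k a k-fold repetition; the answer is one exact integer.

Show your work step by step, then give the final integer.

504860

rho(a) = [[-1, 1], [1, -2]]
... * rho(b) = [[1, 2], [1, 3]]  ->  [[0, 1], [-1, -4]]
... * rho(a^-1) = [[-2, -1], [-1, -1]]  ->  [[-1, -1], [6, 5]]
... * rho(a^-1) = [[-2, -1], [-1, -1]]  ->  [[3, 2], [-17, -11]]
... * rho(a^-1) = [[-2, -1], [-1, -1]]  ->  [[-8, -5], [45, 28]]
... * rho(b^-1) = [[3, -2], [-1, 1]]  ->  [[-19, 11], [107, -62]]
... * rho(a^-1) = [[-2, -1], [-1, -1]]  ->  [[27, 8], [-152, -45]]
... * rho(b) = [[1, 2], [1, 3]]  ->  [[35, 78], [-197, -439]]
... * rho(a) = [[-1, 1], [1, -2]]  ->  [[43, -121], [-242, 681]]
... * rho(b^-1) = [[3, -2], [-1, 1]]  ->  [[250, -207], [-1407, 1165]]
... * rho(a) = [[-1, 1], [1, -2]]  ->  [[-457, 664], [2572, -3737]]
... * rho(b^-1) = [[3, -2], [-1, 1]]  ->  [[-2035, 1578], [11453, -8881]]
... * rho(a) = [[-1, 1], [1, -2]]  ->  [[3613, -5191], [-20334, 29215]]
... * rho(b) = [[1, 2], [1, 3]]  ->  [[-1578, -8347], [8881, 46977]]
... * rho(a^-1) = [[-2, -1], [-1, -1]]  ->  [[11503, 9925], [-64739, -55858]]
... * rho(b) = [[1, 2], [1, 3]]  ->  [[21428, 52781], [-120597, -297052]]
... * rho(a) = [[-1, 1], [1, -2]]  ->  [[31353, -84134], [-176455, 473507]]
tr = 31353 + 473507 = 504860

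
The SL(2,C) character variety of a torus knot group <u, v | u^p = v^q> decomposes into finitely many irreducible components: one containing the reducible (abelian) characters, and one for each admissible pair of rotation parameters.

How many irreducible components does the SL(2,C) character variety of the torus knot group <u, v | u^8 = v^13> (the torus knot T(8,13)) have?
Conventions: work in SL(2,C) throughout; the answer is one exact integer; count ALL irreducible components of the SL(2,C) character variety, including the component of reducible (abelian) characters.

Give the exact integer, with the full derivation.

43

In the torus knot group T(8,13), u^8 = v^13 is central, so an irreducible representation sends it to +I or -I (Schur).
On an irreducible component, tr(u) is locked at 2*cos(pi*alpha/8) for some alpha in 1..7, and tr(v) at 2*cos(pi*beta/13) for some beta in 1..12.
Consistency of u^8 = (-1)^alpha I with v^13 = (-1)^beta I forces alpha = beta (mod 2).
count pairs: odd alpha (4 choices) x odd beta (6), plus even alpha (3) x even beta (6): 4*6 + 3*6 = 42.
components with irreducible characters: 42; plus the single component of reducible (abelian) characters: total 43.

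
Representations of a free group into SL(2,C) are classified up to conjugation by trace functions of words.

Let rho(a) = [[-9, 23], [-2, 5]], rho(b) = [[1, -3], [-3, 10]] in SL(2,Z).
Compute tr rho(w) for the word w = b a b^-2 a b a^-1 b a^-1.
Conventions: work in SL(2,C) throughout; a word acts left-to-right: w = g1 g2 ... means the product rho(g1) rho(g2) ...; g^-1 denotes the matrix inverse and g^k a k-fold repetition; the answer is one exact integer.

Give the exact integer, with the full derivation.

1833986

rho(b) = [[1, -3], [-3, 10]]
... * rho(a) = [[-9, 23], [-2, 5]]  ->  [[-3, 8], [7, -19]]
... * rho(b^-1) = [[10, 3], [3, 1]]  ->  [[-6, -1], [13, 2]]
... * rho(b^-1) = [[10, 3], [3, 1]]  ->  [[-63, -19], [136, 41]]
... * rho(a) = [[-9, 23], [-2, 5]]  ->  [[605, -1544], [-1306, 3333]]
... * rho(b) = [[1, -3], [-3, 10]]  ->  [[5237, -17255], [-11305, 37248]]
... * rho(a^-1) = [[5, -23], [2, -9]]  ->  [[-8325, 34844], [17971, -75217]]
... * rho(b) = [[1, -3], [-3, 10]]  ->  [[-112857, 373415], [243622, -806083]]
... * rho(a^-1) = [[5, -23], [2, -9]]  ->  [[182545, -765024], [-394056, 1651441]]
tr = 182545 + 1651441 = 1833986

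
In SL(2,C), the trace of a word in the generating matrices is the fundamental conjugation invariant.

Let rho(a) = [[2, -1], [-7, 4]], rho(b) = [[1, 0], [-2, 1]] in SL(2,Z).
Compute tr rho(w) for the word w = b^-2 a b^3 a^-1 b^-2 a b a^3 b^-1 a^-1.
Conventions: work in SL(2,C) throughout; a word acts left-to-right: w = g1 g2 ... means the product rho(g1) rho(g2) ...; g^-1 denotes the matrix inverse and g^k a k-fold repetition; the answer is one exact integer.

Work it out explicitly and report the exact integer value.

-56720

rho(b^-1) = [[1, 0], [2, 1]]
... * rho(b^-1) = [[1, 0], [2, 1]]  ->  [[1, 0], [4, 1]]
... * rho(a) = [[2, -1], [-7, 4]]  ->  [[2, -1], [1, 0]]
... * rho(b) = [[1, 0], [-2, 1]]  ->  [[4, -1], [1, 0]]
... * rho(b) = [[1, 0], [-2, 1]]  ->  [[6, -1], [1, 0]]
... * rho(b) = [[1, 0], [-2, 1]]  ->  [[8, -1], [1, 0]]
... * rho(a^-1) = [[4, 1], [7, 2]]  ->  [[25, 6], [4, 1]]
... * rho(b^-1) = [[1, 0], [2, 1]]  ->  [[37, 6], [6, 1]]
... * rho(b^-1) = [[1, 0], [2, 1]]  ->  [[49, 6], [8, 1]]
... * rho(a) = [[2, -1], [-7, 4]]  ->  [[56, -25], [9, -4]]
... * rho(b) = [[1, 0], [-2, 1]]  ->  [[106, -25], [17, -4]]
... * rho(a) = [[2, -1], [-7, 4]]  ->  [[387, -206], [62, -33]]
... * rho(a) = [[2, -1], [-7, 4]]  ->  [[2216, -1211], [355, -194]]
... * rho(a) = [[2, -1], [-7, 4]]  ->  [[12909, -7060], [2068, -1131]]
... * rho(b^-1) = [[1, 0], [2, 1]]  ->  [[-1211, -7060], [-194, -1131]]
... * rho(a^-1) = [[4, 1], [7, 2]]  ->  [[-54264, -15331], [-8693, -2456]]
tr = -54264 + -2456 = -56720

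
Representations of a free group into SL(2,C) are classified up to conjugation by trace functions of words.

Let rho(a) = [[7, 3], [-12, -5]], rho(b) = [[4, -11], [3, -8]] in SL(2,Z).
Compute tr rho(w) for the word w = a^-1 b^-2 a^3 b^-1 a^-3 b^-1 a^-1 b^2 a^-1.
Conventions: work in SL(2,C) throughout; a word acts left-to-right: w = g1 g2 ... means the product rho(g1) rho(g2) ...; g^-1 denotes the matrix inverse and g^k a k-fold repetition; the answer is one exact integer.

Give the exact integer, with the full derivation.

rho(a^-1) = [[-5, -3], [12, 7]]
... * rho(b^-1) = [[-8, 11], [-3, 4]]  ->  [[49, -67], [-117, 160]]
... * rho(b^-1) = [[-8, 11], [-3, 4]]  ->  [[-191, 271], [456, -647]]
... * rho(a) = [[7, 3], [-12, -5]]  ->  [[-4589, -1928], [10956, 4603]]
... * rho(a) = [[7, 3], [-12, -5]]  ->  [[-8987, -4127], [21456, 9853]]
... * rho(a) = [[7, 3], [-12, -5]]  ->  [[-13385, -6326], [31956, 15103]]
... * rho(b^-1) = [[-8, 11], [-3, 4]]  ->  [[126058, -172539], [-300957, 411928]]
... * rho(a^-1) = [[-5, -3], [12, 7]]  ->  [[-2700758, -1585947], [6447921, 3786367]]
... * rho(a^-1) = [[-5, -3], [12, 7]]  ->  [[-5527574, -2999355], [13196799, 7160806]]
... * rho(a^-1) = [[-5, -3], [12, 7]]  ->  [[-8354390, -4412763], [19945677, 10535245]]
... * rho(b^-1) = [[-8, 11], [-3, 4]]  ->  [[80073409, -109549342], [-191171151, 261543427]]
... * rho(a^-1) = [[-5, -3], [12, 7]]  ->  [[-1714959149, -1007065621], [4094376879, 2404317442]]
... * rho(b) = [[4, -11], [3, -8]]  ->  [[-9881033459, 26921075607], [23590459842, -64272685205]]
... * rho(b) = [[4, -11], [3, -8]]  ->  [[41239092985, -106677236807], [-98456216247, 254686423378]]
... * rho(a^-1) = [[-5, -3], [12, 7]]  ->  [[-1486322306609, -870457936604], [3548518161771, 2078173612387]]
tr = -1486322306609 + 2078173612387 = 591851305778

591851305778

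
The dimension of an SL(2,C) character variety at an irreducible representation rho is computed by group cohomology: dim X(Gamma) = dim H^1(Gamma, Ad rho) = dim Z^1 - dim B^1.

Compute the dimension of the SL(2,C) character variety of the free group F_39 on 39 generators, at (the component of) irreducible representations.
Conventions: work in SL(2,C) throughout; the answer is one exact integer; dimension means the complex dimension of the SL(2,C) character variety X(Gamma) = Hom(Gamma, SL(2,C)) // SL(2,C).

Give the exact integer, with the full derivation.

The free group F_39: 39 generators, no relators.
So Z^1 = (sl_2)^39 in full: dim Z^1 = 117.
dim B^1 = 3: the coboundary map is injective because an irreducible image has centralizer 0 in sl_2.
dim X = dim H^1 = dim Z^1 - dim B^1 = 117 - 3 = 114.

114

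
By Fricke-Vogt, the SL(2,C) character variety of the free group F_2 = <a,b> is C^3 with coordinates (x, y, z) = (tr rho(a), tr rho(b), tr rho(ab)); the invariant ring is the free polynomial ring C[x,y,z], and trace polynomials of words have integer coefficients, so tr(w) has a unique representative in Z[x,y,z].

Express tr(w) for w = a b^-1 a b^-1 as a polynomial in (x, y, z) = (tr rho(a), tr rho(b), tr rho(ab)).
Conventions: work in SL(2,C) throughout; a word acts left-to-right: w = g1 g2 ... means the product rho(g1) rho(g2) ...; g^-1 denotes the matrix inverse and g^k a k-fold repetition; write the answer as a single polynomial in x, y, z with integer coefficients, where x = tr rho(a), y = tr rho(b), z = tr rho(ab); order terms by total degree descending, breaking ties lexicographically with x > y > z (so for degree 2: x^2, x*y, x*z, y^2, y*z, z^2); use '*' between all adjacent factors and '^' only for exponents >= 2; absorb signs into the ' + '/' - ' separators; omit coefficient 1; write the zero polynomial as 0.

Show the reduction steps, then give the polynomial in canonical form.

tr(a^2) = tr(a)*tr(a) - tr(1)  (reduce the a square) = x^2 - 2
tr(a^2 b) = tr(a)*tr(b a) - tr(b)  (reduce the a square) = x*z - y
tr(a b^-1 a) = tr(a^2)*tr(b) - tr(a^2 b)  (eliminate b^-1) = x^2*y - x*z - y
tr(a b a b) = tr(b a)*tr(b a) - tr(1)  (split on b) = z^2 - 2
tr(a b^-1 a b) = tr(a b a)*tr(b) - tr(a b a b)  (eliminate b^-1) = x*y*z - y^2 - z^2 + 2
so tr(a b^-1 a b^-1) = tr(a b^-1 a)*tr(b) - tr(a b^-1 a b)  (eliminate b^-1) = x^2*y^2 - 2*x*y*z + z^2 - 2

x^2*y^2 - 2*x*y*z + z^2 - 2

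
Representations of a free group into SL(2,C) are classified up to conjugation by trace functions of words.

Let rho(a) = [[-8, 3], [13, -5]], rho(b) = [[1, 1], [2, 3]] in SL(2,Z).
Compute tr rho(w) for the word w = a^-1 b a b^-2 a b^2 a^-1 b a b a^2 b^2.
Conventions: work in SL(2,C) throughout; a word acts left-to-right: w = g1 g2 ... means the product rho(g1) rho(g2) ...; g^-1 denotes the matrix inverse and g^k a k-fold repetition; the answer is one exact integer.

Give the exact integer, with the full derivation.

-18171272

rho(a^-1) = [[-5, -3], [-13, -8]]
... * rho(b) = [[1, 1], [2, 3]]  ->  [[-11, -14], [-29, -37]]
... * rho(a) = [[-8, 3], [13, -5]]  ->  [[-94, 37], [-249, 98]]
... * rho(b^-1) = [[3, -1], [-2, 1]]  ->  [[-356, 131], [-943, 347]]
... * rho(b^-1) = [[3, -1], [-2, 1]]  ->  [[-1330, 487], [-3523, 1290]]
... * rho(a) = [[-8, 3], [13, -5]]  ->  [[16971, -6425], [44954, -17019]]
... * rho(b) = [[1, 1], [2, 3]]  ->  [[4121, -2304], [10916, -6103]]
... * rho(b) = [[1, 1], [2, 3]]  ->  [[-487, -2791], [-1290, -7393]]
... * rho(a^-1) = [[-5, -3], [-13, -8]]  ->  [[38718, 23789], [102559, 63014]]
... * rho(b) = [[1, 1], [2, 3]]  ->  [[86296, 110085], [228587, 291601]]
... * rho(a) = [[-8, 3], [13, -5]]  ->  [[740737, -291537], [1962117, -772244]]
... * rho(b) = [[1, 1], [2, 3]]  ->  [[157663, -133874], [417629, -354615]]
... * rho(a) = [[-8, 3], [13, -5]]  ->  [[-3001666, 1142359], [-7951027, 3025962]]
... * rho(a) = [[-8, 3], [13, -5]]  ->  [[38863995, -14716793], [102945722, -38982891]]
... * rho(b) = [[1, 1], [2, 3]]  ->  [[9430409, -5286384], [24979940, -14002951]]
... * rho(b) = [[1, 1], [2, 3]]  ->  [[-1142359, -6428743], [-3025962, -17028913]]
tr = -1142359 + -17028913 = -18171272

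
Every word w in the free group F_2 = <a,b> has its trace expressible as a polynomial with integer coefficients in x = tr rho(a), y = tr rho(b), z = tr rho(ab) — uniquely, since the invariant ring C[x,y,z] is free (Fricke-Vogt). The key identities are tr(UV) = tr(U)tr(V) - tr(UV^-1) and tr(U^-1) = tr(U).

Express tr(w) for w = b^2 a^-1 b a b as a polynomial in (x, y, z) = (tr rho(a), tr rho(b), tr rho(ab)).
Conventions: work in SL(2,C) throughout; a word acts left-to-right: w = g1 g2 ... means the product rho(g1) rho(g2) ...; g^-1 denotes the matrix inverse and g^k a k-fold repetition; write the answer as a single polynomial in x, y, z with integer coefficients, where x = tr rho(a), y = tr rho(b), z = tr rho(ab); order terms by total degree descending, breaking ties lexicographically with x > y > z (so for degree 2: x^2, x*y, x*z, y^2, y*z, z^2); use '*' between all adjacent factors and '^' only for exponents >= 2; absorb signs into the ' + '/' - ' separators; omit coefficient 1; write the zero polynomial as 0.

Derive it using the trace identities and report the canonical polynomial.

x*y^3*z - x^2*y^2 - y^2*z^2 - x*y*z + x^2 + y^2 + z^2 - 2

reduce: tr(a b^2) = tr(b)*tr(a b) - tr(a)   [square of b] = y*z - x
so tr(b^2 a b) = tr(b)*tr(a b^2) - tr(a b)   [square of b] = y^2*z - x*y - z
tr(b a b^3) = tr(b)*tr(b^2 a b) - tr(b^2 a)   [square of b] = y^3*z - x*y^2 - 2*y*z + x
reduce: tr(a b a b) = tr(a b)*tr(a b) - tr(1)   [split at a repeated a] = z^2 - 2
tr(a b a) = tr(a)*tr(b a) - tr(b)   [square of a] = x*z - y
tr(a b a b^2) = tr(b)*tr(a b a b) - tr(a b a)   [square of b] = y*z^2 - x*z - y
reduce: tr(b a b^3 a) = tr(b)*tr(a b a b^2) - tr(a b a b)   [square of b] = y^2*z^2 - x*y*z - y^2 - z^2 + 2
tr(b^2 a^-1 b a b) = tr(b a b^3)*tr(a) - tr(b a b^3 a)   [inverse elimination on a] = x*y^3*z - x^2*y^2 - y^2*z^2 - x*y*z + x^2 + y^2 + z^2 - 2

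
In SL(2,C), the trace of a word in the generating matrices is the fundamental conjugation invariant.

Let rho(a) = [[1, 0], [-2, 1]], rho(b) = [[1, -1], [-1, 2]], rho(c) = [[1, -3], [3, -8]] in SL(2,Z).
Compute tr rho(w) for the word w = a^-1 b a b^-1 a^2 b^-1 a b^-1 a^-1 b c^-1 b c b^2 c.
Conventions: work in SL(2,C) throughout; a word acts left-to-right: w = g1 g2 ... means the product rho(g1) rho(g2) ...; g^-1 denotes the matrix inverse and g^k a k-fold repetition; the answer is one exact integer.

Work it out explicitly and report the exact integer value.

rho(a^-1) = [[1, 0], [2, 1]]
... * rho(b) = [[1, -1], [-1, 2]]  ->  [[1, -1], [1, 0]]
... * rho(a) = [[1, 0], [-2, 1]]  ->  [[3, -1], [1, 0]]
... * rho(b^-1) = [[2, 1], [1, 1]]  ->  [[5, 2], [2, 1]]
... * rho(a) = [[1, 0], [-2, 1]]  ->  [[1, 2], [0, 1]]
... * rho(a) = [[1, 0], [-2, 1]]  ->  [[-3, 2], [-2, 1]]
... * rho(b^-1) = [[2, 1], [1, 1]]  ->  [[-4, -1], [-3, -1]]
... * rho(a) = [[1, 0], [-2, 1]]  ->  [[-2, -1], [-1, -1]]
... * rho(b^-1) = [[2, 1], [1, 1]]  ->  [[-5, -3], [-3, -2]]
... * rho(a^-1) = [[1, 0], [2, 1]]  ->  [[-11, -3], [-7, -2]]
... * rho(b) = [[1, -1], [-1, 2]]  ->  [[-8, 5], [-5, 3]]
... * rho(c^-1) = [[-8, 3], [-3, 1]]  ->  [[49, -19], [31, -12]]
... * rho(b) = [[1, -1], [-1, 2]]  ->  [[68, -87], [43, -55]]
... * rho(c) = [[1, -3], [3, -8]]  ->  [[-193, 492], [-122, 311]]
... * rho(b) = [[1, -1], [-1, 2]]  ->  [[-685, 1177], [-433, 744]]
... * rho(b) = [[1, -1], [-1, 2]]  ->  [[-1862, 3039], [-1177, 1921]]
... * rho(c) = [[1, -3], [3, -8]]  ->  [[7255, -18726], [4586, -11837]]
tr = 7255 + -11837 = -4582

-4582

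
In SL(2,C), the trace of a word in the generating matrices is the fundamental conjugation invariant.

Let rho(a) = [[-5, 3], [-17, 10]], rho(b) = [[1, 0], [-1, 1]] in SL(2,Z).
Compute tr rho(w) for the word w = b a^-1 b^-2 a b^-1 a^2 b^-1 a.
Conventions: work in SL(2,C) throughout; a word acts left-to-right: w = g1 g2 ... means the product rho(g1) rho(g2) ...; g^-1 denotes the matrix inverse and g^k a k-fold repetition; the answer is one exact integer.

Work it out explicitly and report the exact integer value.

rho(b) = [[1, 0], [-1, 1]]
... * rho(a^-1) = [[10, -3], [17, -5]]  ->  [[10, -3], [7, -2]]
... * rho(b^-1) = [[1, 0], [1, 1]]  ->  [[7, -3], [5, -2]]
... * rho(b^-1) = [[1, 0], [1, 1]]  ->  [[4, -3], [3, -2]]
... * rho(a) = [[-5, 3], [-17, 10]]  ->  [[31, -18], [19, -11]]
... * rho(b^-1) = [[1, 0], [1, 1]]  ->  [[13, -18], [8, -11]]
... * rho(a) = [[-5, 3], [-17, 10]]  ->  [[241, -141], [147, -86]]
... * rho(a) = [[-5, 3], [-17, 10]]  ->  [[1192, -687], [727, -419]]
... * rho(b^-1) = [[1, 0], [1, 1]]  ->  [[505, -687], [308, -419]]
... * rho(a) = [[-5, 3], [-17, 10]]  ->  [[9154, -5355], [5583, -3266]]
tr = 9154 + -3266 = 5888

5888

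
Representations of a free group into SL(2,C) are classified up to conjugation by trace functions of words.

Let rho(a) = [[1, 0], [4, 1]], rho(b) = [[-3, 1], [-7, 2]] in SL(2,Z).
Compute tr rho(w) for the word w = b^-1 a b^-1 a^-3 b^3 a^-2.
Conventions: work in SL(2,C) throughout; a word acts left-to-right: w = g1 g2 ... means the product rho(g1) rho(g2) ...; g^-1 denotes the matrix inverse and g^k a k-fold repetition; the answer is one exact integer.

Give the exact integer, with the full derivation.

rho(b^-1) = [[2, -1], [7, -3]]
... * rho(a) = [[1, 0], [4, 1]]  ->  [[-2, -1], [-5, -3]]
... * rho(b^-1) = [[2, -1], [7, -3]]  ->  [[-11, 5], [-31, 14]]
... * rho(a^-1) = [[1, 0], [-4, 1]]  ->  [[-31, 5], [-87, 14]]
... * rho(a^-1) = [[1, 0], [-4, 1]]  ->  [[-51, 5], [-143, 14]]
... * rho(a^-1) = [[1, 0], [-4, 1]]  ->  [[-71, 5], [-199, 14]]
... * rho(b) = [[-3, 1], [-7, 2]]  ->  [[178, -61], [499, -171]]
... * rho(b) = [[-3, 1], [-7, 2]]  ->  [[-107, 56], [-300, 157]]
... * rho(b) = [[-3, 1], [-7, 2]]  ->  [[-71, 5], [-199, 14]]
... * rho(a^-1) = [[1, 0], [-4, 1]]  ->  [[-91, 5], [-255, 14]]
... * rho(a^-1) = [[1, 0], [-4, 1]]  ->  [[-111, 5], [-311, 14]]
tr = -111 + 14 = -97

-97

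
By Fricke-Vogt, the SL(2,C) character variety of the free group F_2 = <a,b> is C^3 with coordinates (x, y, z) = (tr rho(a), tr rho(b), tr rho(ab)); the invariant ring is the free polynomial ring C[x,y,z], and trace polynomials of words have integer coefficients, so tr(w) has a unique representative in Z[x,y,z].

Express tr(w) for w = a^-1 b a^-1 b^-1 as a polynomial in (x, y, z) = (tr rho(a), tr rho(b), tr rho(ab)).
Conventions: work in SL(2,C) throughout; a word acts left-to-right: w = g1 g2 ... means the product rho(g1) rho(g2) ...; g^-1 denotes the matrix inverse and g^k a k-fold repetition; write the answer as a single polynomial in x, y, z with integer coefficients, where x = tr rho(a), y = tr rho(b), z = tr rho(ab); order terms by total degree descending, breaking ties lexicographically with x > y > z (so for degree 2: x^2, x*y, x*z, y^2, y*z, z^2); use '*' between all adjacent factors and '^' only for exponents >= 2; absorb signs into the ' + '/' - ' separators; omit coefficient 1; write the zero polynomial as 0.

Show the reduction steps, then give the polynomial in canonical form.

reduce: tr(a^-1) = tr(a) = x
tr(b a b) = tr(b) tr(a b) - tr(a) = y*z - x
tr(b a b a) = tr(b a) tr(b a) - tr(1) = z^2 - 2
so tr(a b a^-1 b) = tr(b a b) tr(a) - tr(b a b a) = x*y*z - x^2 - z^2 + 2
so tr(b a^-1 b^-1 a) = tr(a b a^-1) tr(b) - tr(a b a^-1 b) = -x*y*z + x^2 + y^2 + z^2 - 2
tr(a^-1 b a^-1 b^-1) = tr(b a^-1 b^-1) tr(a) - tr(b a^-1 b^-1 a) = x*y*z - y^2 - z^2 + 2

x*y*z - y^2 - z^2 + 2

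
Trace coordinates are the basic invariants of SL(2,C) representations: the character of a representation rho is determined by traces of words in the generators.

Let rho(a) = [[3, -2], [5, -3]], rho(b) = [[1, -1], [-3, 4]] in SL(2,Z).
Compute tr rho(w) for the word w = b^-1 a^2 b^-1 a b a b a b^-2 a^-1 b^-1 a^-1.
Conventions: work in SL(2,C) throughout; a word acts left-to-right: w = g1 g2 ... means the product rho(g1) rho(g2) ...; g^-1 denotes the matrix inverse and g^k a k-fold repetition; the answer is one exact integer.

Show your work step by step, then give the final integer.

-1071192

rho(b^-1) = [[4, 1], [3, 1]]
... * rho(a) = [[3, -2], [5, -3]]  ->  [[17, -11], [14, -9]]
... * rho(a) = [[3, -2], [5, -3]]  ->  [[-4, -1], [-3, -1]]
... * rho(b^-1) = [[4, 1], [3, 1]]  ->  [[-19, -5], [-15, -4]]
... * rho(a) = [[3, -2], [5, -3]]  ->  [[-82, 53], [-65, 42]]
... * rho(b) = [[1, -1], [-3, 4]]  ->  [[-241, 294], [-191, 233]]
... * rho(a) = [[3, -2], [5, -3]]  ->  [[747, -400], [592, -317]]
... * rho(b) = [[1, -1], [-3, 4]]  ->  [[1947, -2347], [1543, -1860]]
... * rho(a) = [[3, -2], [5, -3]]  ->  [[-5894, 3147], [-4671, 2494]]
... * rho(b^-1) = [[4, 1], [3, 1]]  ->  [[-14135, -2747], [-11202, -2177]]
... * rho(b^-1) = [[4, 1], [3, 1]]  ->  [[-64781, -16882], [-51339, -13379]]
... * rho(a^-1) = [[-3, 2], [-5, 3]]  ->  [[278753, -180208], [220912, -142815]]
... * rho(b^-1) = [[4, 1], [3, 1]]  ->  [[574388, 98545], [455203, 78097]]
... * rho(a^-1) = [[-3, 2], [-5, 3]]  ->  [[-2215889, 1444411], [-1756094, 1144697]]
tr = -2215889 + 1144697 = -1071192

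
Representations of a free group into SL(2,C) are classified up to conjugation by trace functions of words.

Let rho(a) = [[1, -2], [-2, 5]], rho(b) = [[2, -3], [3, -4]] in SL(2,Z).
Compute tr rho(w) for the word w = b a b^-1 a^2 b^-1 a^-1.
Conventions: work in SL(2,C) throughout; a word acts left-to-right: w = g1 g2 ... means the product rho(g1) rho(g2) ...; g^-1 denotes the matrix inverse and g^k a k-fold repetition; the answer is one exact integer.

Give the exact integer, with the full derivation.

rho(b) = [[2, -3], [3, -4]]
... * rho(a) = [[1, -2], [-2, 5]]  ->  [[8, -19], [11, -26]]
... * rho(b^-1) = [[-4, 3], [-3, 2]]  ->  [[25, -14], [34, -19]]
... * rho(a) = [[1, -2], [-2, 5]]  ->  [[53, -120], [72, -163]]
... * rho(a) = [[1, -2], [-2, 5]]  ->  [[293, -706], [398, -959]]
... * rho(b^-1) = [[-4, 3], [-3, 2]]  ->  [[946, -533], [1285, -724]]
... * rho(a^-1) = [[5, 2], [2, 1]]  ->  [[3664, 1359], [4977, 1846]]
tr = 3664 + 1846 = 5510

5510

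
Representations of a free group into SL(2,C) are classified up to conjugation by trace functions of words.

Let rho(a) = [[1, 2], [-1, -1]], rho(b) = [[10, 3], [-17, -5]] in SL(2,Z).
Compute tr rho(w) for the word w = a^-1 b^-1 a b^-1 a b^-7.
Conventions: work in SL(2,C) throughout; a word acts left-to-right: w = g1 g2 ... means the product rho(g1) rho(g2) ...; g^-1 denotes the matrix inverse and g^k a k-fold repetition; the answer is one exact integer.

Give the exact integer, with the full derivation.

-134142118

rho(a^-1) = [[-1, -2], [1, 1]]
... * rho(b^-1) = [[-5, -3], [17, 10]]  ->  [[-29, -17], [12, 7]]
... * rho(a) = [[1, 2], [-1, -1]]  ->  [[-12, -41], [5, 17]]
... * rho(b^-1) = [[-5, -3], [17, 10]]  ->  [[-637, -374], [264, 155]]
... * rho(a) = [[1, 2], [-1, -1]]  ->  [[-263, -900], [109, 373]]
... * rho(b^-1) = [[-5, -3], [17, 10]]  ->  [[-13985, -8211], [5796, 3403]]
... * rho(b^-1) = [[-5, -3], [17, 10]]  ->  [[-69662, -40155], [28871, 16642]]
... * rho(b^-1) = [[-5, -3], [17, 10]]  ->  [[-334325, -192564], [138559, 79807]]
... * rho(b^-1) = [[-5, -3], [17, 10]]  ->  [[-1601963, -922665], [663924, 382393]]
... * rho(b^-1) = [[-5, -3], [17, 10]]  ->  [[-7675490, -4420761], [3181061, 1832158]]
... * rho(b^-1) = [[-5, -3], [17, 10]]  ->  [[-36775487, -21181140], [15241381, 8778397]]
... * rho(b^-1) = [[-5, -3], [17, 10]]  ->  [[-176201945, -101484939], [73025844, 42059827]]
tr = -176201945 + 42059827 = -134142118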